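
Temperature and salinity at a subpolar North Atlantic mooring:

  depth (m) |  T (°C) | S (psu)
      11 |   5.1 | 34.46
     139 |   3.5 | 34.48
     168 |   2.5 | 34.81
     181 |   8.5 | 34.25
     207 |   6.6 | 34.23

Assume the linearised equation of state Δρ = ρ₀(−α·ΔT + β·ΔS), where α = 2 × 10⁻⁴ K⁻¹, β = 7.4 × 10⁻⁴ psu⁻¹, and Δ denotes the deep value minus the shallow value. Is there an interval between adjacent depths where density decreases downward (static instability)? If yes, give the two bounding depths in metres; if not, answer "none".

168–181 m

Evaluate Δρ/ρ₀ = −αΔT + βΔS across each adjacent pair:
  11–139 m: −αΔT+βΔS = −(2 × 10⁻⁴)(-1.6)+(7.4 × 10⁻⁴)(+0.02) = 3.3 × 10⁻⁴ → stable
  139–168 m: −αΔT+βΔS = −(2 × 10⁻⁴)(-1.0)+(7.4 × 10⁻⁴)(+0.33) = 4.4 × 10⁻⁴ → stable
  168–181 m: −αΔT+βΔS = −(2 × 10⁻⁴)(+6.0)+(7.4 × 10⁻⁴)(-0.56) = -1.6 × 10⁻³ → UNSTABLE
  181–207 m: −αΔT+βΔS = −(2 × 10⁻⁴)(-1.9)+(7.4 × 10⁻⁴)(-0.02) = 3.7 × 10⁻⁴ → stable
The 168–181 m interval has Δρ < 0: lighter water underlies denser water.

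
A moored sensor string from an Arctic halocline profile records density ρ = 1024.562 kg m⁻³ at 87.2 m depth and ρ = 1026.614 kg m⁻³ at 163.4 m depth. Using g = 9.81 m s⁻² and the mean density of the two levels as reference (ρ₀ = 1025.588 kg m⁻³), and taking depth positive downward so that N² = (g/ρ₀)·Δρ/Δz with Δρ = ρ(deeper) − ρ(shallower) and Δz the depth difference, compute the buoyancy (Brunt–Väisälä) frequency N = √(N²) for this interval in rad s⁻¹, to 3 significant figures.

Δρ = 1026.614 − 1024.562 = 2.052 kg m⁻³ over Δz = 163.4 − 87.2 = 76.2 m.
N² = (9.81/1025.588) × (2.052/76.2) = 2.5758 × 10⁻⁴ s⁻².
N = √(2.5758 × 10⁻⁴) = 0.016049 rad s⁻¹ ≈ 0.0160 rad s⁻¹.
N² > 0, so the interval is statically stable.

0.0160 rad s⁻¹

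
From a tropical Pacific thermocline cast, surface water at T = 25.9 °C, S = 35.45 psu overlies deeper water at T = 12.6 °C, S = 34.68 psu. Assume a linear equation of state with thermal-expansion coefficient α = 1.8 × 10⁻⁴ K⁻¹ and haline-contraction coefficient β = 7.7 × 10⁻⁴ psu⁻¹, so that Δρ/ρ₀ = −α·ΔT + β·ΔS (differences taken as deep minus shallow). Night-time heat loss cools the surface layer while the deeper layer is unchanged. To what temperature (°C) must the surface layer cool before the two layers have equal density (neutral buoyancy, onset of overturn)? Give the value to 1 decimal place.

Neutral buoyancy requires Δρ = 0, i.e. −α(T_deep − T_surf′) + β(S_deep − S_surf) = 0.
T_surf′ = T_deep − (β/α)·ΔS = 12.6 − (7.7 × 10⁻⁴/1.8 × 10⁻⁴)·(-0.77) = 15.894 °C.
Cooling required: 25.9 − (15.894) = 10.006 °C.

15.9 °C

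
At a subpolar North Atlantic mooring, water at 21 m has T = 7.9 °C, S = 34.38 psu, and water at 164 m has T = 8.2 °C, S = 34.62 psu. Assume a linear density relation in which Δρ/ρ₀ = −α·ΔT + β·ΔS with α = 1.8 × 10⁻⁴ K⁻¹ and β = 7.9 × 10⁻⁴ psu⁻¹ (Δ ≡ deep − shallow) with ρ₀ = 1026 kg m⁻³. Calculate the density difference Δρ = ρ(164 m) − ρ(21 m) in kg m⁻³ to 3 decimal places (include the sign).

ΔT = +0.3 K, ΔS = +0.24 psu (deep − shallow).
Δρ/ρ₀ = −(1.8 × 10⁻⁴)(+0.3) + (7.9 × 10⁻⁴)(+0.24) = 1.356 × 10⁻⁴.
Δρ = 1026 × (1.356 × 10⁻⁴) = +0.139 kg m⁻³.
Positive Δρ: denser below, stable.

+0.139 kg m⁻³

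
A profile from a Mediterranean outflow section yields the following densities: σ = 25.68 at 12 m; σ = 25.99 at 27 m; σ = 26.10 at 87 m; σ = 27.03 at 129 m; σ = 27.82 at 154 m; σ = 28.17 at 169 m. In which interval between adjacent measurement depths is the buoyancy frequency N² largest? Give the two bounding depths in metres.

Compute the density gradient over each adjacent pair:
  12–27 m: Δρ/Δz = 0.31/15 = 0.021 kg m⁻⁴
  27–87 m: Δρ/Δz = 0.11/60 = 1.8 × 10⁻³ kg m⁻⁴
  87–129 m: Δρ/Δz = 0.93/42 = 0.022 kg m⁻⁴
  129–154 m: Δρ/Δz = 0.79/25 = 0.032 kg m⁻⁴
  154–169 m: Δρ/Δz = 0.35/15 = 0.023 kg m⁻⁴
The largest gradient is in the 129–154 m interval — the pycnocline.

129–154 m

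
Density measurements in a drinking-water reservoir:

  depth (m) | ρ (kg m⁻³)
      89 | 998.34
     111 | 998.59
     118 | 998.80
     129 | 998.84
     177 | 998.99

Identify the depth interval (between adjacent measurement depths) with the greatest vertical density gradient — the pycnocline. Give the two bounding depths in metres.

111–118 m

Compute the density gradient over each adjacent pair:
  89–111 m: Δρ/Δz = 0.25/22 = 0.011 kg m⁻⁴
  111–118 m: Δρ/Δz = 0.21/7 = 0.030 kg m⁻⁴
  118–129 m: Δρ/Δz = 0.04/11 = 3.6 × 10⁻³ kg m⁻⁴
  129–177 m: Δρ/Δz = 0.15/48 = 3.1 × 10⁻³ kg m⁻⁴
The largest gradient is in the 111–118 m interval — the pycnocline.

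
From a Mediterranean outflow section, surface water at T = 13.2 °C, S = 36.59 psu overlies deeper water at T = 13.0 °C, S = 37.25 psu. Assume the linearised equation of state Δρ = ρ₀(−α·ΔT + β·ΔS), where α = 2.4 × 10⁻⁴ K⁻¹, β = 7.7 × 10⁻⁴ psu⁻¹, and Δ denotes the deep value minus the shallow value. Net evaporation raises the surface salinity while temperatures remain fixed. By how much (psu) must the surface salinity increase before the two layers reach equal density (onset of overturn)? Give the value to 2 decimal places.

Neutral buoyancy requires −α(T_deep − T_surf) + β(S_deep − S_surf′) = 0.
S_surf′ = S_deep − (α/β)·ΔT = 37.25 − (2.4 × 10⁻⁴/7.7 × 10⁻⁴)·(-0.2) = 37.3123 psu.
Increase required: 37.3123 − 36.59 = 0.7223 psu.

0.72 psu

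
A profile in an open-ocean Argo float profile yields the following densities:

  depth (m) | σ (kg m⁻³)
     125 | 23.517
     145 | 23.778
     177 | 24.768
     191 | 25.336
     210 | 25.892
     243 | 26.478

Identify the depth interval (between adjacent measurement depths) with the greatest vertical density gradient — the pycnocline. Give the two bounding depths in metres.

177–191 m

Compute the density gradient over each adjacent pair:
  125–145 m: Δρ/Δz = 0.261/20 = 0.013 kg m⁻⁴
  145–177 m: Δρ/Δz = 0.990/32 = 0.031 kg m⁻⁴
  177–191 m: Δρ/Δz = 0.568/14 = 0.041 kg m⁻⁴
  191–210 m: Δρ/Δz = 0.556/19 = 0.029 kg m⁻⁴
  210–243 m: Δρ/Δz = 0.586/33 = 0.018 kg m⁻⁴
The largest gradient is in the 177–191 m interval — the pycnocline.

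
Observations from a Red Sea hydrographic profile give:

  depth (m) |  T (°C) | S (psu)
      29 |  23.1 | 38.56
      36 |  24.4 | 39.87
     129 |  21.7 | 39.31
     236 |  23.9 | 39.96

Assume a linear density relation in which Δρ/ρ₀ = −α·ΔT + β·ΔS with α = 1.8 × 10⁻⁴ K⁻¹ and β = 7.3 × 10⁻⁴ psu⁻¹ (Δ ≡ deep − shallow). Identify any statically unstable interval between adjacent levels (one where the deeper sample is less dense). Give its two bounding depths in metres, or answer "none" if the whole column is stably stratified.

Evaluate Δρ/ρ₀ = −αΔT + βΔS across each adjacent pair:
  29–36 m: −αΔT+βΔS = −(1.8 × 10⁻⁴)(+1.3)+(7.3 × 10⁻⁴)(+1.31) = 7.2 × 10⁻⁴ → stable
  36–129 m: −αΔT+βΔS = −(1.8 × 10⁻⁴)(-2.7)+(7.3 × 10⁻⁴)(-0.56) = 7.7 × 10⁻⁵ → stable
  129–236 m: −αΔT+βΔS = −(1.8 × 10⁻⁴)(+2.2)+(7.3 × 10⁻⁴)(+0.65) = 7.8 × 10⁻⁵ → stable
Every interval has Δρ > 0: the column is stably stratified throughout.

none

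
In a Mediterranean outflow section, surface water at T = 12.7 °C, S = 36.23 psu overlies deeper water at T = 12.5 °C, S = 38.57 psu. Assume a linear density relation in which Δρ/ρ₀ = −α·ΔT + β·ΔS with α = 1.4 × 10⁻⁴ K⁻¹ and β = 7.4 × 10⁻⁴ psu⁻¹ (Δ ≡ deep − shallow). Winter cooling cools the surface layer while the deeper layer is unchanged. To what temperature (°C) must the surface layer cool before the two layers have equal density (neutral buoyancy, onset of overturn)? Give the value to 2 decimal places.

0.13 °C

Neutral buoyancy requires Δρ = 0, i.e. −α(T_deep − T_surf′) + β(S_deep − S_surf) = 0.
T_surf′ = T_deep − (β/α)·ΔS = 12.5 − (7.4 × 10⁻⁴/1.4 × 10⁻⁴)·(+2.34) = 0.1314 °C.
Cooling required: 12.7 − (0.1314) = 12.5686 °C.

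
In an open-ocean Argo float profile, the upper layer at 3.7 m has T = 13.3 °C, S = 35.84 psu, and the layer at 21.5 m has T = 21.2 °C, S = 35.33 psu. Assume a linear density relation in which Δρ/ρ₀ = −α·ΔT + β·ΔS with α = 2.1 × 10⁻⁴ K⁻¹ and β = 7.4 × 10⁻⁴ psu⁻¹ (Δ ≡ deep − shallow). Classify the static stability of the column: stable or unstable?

ΔT = 21.2 − 13.3 = +7.9 K and ΔS = 35.33 − 35.84 = -0.51 psu (deep − shallow).
−αΔT = -1.659 × 10⁻³; βΔS = -3.774 × 10⁻⁴; sum Δρ/ρ₀ = -2.0364 × 10⁻³.
Δρ/ρ₀ < 0, so Δρ < 0: deeper water is lighter → statically unstable; the column would overturn.

unstable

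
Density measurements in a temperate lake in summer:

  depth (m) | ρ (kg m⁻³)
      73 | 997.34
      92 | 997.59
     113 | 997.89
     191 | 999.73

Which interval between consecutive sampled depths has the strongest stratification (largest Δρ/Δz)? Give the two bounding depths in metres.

113–191 m

Compute the density gradient over each adjacent pair:
  73–92 m: Δρ/Δz = 0.25/19 = 0.013 kg m⁻⁴
  92–113 m: Δρ/Δz = 0.30/21 = 0.014 kg m⁻⁴
  113–191 m: Δρ/Δz = 1.84/78 = 0.024 kg m⁻⁴
The largest gradient is in the 113–191 m interval — the pycnocline.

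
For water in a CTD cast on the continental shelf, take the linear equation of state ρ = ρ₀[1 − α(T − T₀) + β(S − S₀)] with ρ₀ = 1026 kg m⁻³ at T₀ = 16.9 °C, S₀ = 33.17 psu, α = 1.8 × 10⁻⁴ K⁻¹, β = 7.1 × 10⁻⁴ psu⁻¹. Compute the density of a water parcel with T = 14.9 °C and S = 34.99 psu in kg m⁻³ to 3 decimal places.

T − T₀ = -2.0 K, S − S₀ = +1.82 psu.
Bracket = 1 − α·(-2.0) + β·(+1.82) = 1 + (1.6522 × 10⁻³) = 1.0016522.
ρ = 1026 × 1.0016522 = 1027.695 kg m⁻³.

1027.695 kg m⁻³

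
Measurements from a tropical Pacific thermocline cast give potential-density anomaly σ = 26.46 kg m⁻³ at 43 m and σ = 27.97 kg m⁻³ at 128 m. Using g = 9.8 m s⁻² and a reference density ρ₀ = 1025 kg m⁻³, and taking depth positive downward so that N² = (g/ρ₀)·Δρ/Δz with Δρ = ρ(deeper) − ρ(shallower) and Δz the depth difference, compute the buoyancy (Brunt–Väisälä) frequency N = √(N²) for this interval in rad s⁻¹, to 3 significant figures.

0.0130 rad s⁻¹

Δρ = 1027.97 − 1026.46 = 1.51 kg m⁻³ over Δz = 128 − 43 = 85 m.
N² = (9.8/1025) × (1.51/85) = 1.6985 × 10⁻⁴ s⁻².
N = √(1.6985 × 10⁻⁴) = 0.013033 rad s⁻¹ ≈ 0.0130 rad s⁻¹.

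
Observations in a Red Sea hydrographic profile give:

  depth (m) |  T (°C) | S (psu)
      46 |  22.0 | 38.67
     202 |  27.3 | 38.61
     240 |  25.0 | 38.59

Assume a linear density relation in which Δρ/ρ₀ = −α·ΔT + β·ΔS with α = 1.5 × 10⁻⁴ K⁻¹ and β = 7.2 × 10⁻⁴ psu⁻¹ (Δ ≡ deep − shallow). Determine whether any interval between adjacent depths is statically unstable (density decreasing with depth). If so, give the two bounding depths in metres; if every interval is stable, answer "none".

Evaluate Δρ/ρ₀ = −αΔT + βΔS across each adjacent pair:
  46–202 m: −αΔT+βΔS = −(1.5 × 10⁻⁴)(+5.3)+(7.2 × 10⁻⁴)(-0.06) = -8.4 × 10⁻⁴ → UNSTABLE
  202–240 m: −αΔT+βΔS = −(1.5 × 10⁻⁴)(-2.3)+(7.2 × 10⁻⁴)(-0.02) = 3.3 × 10⁻⁴ → stable
The 46–202 m interval has Δρ < 0: lighter water underlies denser water.

46–202 m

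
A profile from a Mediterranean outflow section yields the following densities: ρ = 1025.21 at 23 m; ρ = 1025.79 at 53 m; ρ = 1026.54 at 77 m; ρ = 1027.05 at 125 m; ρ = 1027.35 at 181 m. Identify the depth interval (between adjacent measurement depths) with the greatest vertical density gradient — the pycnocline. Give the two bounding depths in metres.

53–77 m

Compute the density gradient over each adjacent pair:
  23–53 m: Δρ/Δz = 0.58/30 = 0.019 kg m⁻⁴
  53–77 m: Δρ/Δz = 0.75/24 = 0.031 kg m⁻⁴
  77–125 m: Δρ/Δz = 0.51/48 = 0.011 kg m⁻⁴
  125–181 m: Δρ/Δz = 0.30/56 = 5.4 × 10⁻³ kg m⁻⁴
The largest gradient is in the 53–77 m interval — the pycnocline.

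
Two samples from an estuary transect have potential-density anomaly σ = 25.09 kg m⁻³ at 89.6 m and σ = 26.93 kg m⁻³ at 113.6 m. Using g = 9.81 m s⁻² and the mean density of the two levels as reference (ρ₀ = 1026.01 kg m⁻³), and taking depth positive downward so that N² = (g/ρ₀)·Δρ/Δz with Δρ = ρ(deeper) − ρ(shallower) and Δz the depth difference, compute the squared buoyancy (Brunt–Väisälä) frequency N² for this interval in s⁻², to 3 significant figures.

7.33 × 10⁻⁴ s⁻²

Δρ = 1026.93 − 1025.09 = 1.84 kg m⁻³ over Δz = 113.6 − 89.6 = 24 m.
N² = (9.81/1026.01) × (1.84/24) = 7.3303 × 10⁻⁴ s⁻² ≈ 7.33 × 10⁻⁴ s⁻².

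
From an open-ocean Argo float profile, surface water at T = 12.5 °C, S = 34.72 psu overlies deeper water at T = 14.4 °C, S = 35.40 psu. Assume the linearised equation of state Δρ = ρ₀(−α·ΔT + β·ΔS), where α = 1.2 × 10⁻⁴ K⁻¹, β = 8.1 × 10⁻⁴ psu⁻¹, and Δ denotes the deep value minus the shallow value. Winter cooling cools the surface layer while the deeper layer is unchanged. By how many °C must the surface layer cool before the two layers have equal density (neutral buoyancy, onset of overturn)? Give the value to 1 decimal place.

Neutral buoyancy requires Δρ = 0, i.e. −α(T_deep − T_surf′) + β(S_deep − S_surf) = 0.
T_surf′ = T_deep − (β/α)·ΔS = 14.4 − (8.1 × 10⁻⁴/1.2 × 10⁻⁴)·(+0.68) = 9.810 °C.
Cooling required: 12.5 − (9.810) = 2.690 °C.

2.7 °C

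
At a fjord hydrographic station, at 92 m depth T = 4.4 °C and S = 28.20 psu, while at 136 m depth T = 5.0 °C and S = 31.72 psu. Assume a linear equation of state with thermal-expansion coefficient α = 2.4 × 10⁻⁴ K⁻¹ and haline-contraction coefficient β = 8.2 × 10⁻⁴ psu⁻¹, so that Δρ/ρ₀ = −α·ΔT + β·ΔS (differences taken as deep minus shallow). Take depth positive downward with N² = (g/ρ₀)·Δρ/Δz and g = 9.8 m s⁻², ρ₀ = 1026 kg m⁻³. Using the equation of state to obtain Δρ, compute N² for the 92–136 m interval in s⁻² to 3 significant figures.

6.11 × 10⁻⁴ s⁻²

ΔT = +0.6 K, ΔS = +3.52 psu (deep − shallow).
Δρ/ρ₀ = −αΔT + βΔS = -1.44 × 10⁻⁴ + 2.8864 × 10⁻³ = 2.7424 × 10⁻³, so Δρ ≈ 2.814 kg m⁻³.
N² = (g/ρ₀)·Δρ/Δz = g·(Δρ/ρ₀)/Δz = 9.8 × 2.7424 × 10⁻³ / 44 = 6.1081 × 10⁻⁴ s⁻² ≈ 6.11 × 10⁻⁴ s⁻².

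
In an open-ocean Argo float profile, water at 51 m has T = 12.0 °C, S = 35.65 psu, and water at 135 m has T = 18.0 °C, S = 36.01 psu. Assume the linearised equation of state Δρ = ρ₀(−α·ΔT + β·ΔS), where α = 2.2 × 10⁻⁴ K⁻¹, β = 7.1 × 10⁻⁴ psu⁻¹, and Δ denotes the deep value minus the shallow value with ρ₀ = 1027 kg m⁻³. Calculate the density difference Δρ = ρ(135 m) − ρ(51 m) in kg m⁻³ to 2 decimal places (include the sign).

ΔT = +6.0 K, ΔS = +0.36 psu (deep − shallow).
Δρ/ρ₀ = −(2.2 × 10⁻⁴)(+6.0) + (7.1 × 10⁻⁴)(+0.36) = -1.0644 × 10⁻³.
Δρ = 1027 × (-1.0644 × 10⁻³) = -1.09 kg m⁻³.
Negative Δρ: lighter below, statically unstable.

-1.09 kg m⁻³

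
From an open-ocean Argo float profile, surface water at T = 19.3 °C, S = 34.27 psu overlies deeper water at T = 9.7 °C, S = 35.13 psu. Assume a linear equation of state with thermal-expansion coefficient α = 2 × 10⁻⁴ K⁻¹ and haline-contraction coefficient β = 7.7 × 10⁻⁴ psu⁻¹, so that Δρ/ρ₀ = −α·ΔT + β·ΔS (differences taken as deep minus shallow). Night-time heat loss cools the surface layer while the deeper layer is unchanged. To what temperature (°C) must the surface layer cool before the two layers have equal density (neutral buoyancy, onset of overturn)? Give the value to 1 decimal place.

Neutral buoyancy requires Δρ = 0, i.e. −α(T_deep − T_surf′) + β(S_deep − S_surf) = 0.
T_surf′ = T_deep − (β/α)·ΔS = 9.7 − (7.7 × 10⁻⁴/2 × 10⁻⁴)·(+0.86) = 6.389 °C.
Cooling required: 19.3 − (6.389) = 12.911 °C.

6.4 °C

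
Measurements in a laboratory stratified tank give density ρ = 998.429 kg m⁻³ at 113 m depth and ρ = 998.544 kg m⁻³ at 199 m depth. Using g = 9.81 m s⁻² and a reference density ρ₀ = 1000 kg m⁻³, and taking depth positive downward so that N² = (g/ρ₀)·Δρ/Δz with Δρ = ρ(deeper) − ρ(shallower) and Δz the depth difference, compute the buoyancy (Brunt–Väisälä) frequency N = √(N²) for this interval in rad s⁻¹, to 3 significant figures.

3.62 × 10⁻³ rad s⁻¹

Δρ = 998.544 − 998.429 = 0.115 kg m⁻³ over Δz = 199 − 113 = 86 m.
N² = (9.81/1000) × (0.115/86) = 1.3118 × 10⁻⁵ s⁻².
N = √(1.3118 × 10⁻⁵) = 3.6219 × 10⁻³ rad s⁻¹ ≈ 3.62 × 10⁻³ rad s⁻¹.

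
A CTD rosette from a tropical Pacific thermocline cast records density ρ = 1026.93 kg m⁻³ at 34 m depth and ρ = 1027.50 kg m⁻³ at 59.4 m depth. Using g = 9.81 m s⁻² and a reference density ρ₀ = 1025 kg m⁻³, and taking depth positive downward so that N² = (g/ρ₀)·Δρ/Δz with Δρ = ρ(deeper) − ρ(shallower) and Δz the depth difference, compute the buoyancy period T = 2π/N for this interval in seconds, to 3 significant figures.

Δρ = 1027.50 − 1026.93 = 0.57 kg m⁻³ over Δz = 59.4 − 34 = 25.4 m.
N² = (9.81/1025) × (0.57/25.4) = 2.1478 × 10⁻⁴ s⁻².
N = √(2.1478 × 10⁻⁴) = 0.014655 rad s⁻¹, so T = 2π/N = 428.74 s ≈ 429 s.

429 s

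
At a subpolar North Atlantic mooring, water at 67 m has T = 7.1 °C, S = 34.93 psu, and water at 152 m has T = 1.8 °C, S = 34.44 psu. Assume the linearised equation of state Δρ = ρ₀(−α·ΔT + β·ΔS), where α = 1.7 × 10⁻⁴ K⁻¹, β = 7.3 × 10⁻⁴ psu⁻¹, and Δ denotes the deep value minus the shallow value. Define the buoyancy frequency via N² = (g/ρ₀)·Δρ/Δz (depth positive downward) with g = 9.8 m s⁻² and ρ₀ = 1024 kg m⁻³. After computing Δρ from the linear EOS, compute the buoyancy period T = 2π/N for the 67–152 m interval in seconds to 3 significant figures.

794 s

ΔT = -5.3 K, ΔS = -0.49 psu (deep − shallow).
Δρ/ρ₀ = −αΔT + βΔS = 9.01 × 10⁻⁴ − 3.577 × 10⁻⁴ = 5.433 × 10⁻⁴, so Δρ ≈ 0.5563 kg m⁻³.
N² = (g/ρ₀)·Δρ/Δz = g·(Δρ/ρ₀)/Δz = 9.8 × 5.433 × 10⁻⁴ / 85 = 6.2639 × 10⁻⁵ s⁻².
N = √(6.2639 × 10⁻⁵) = 7.9145 × 10⁻³ rad s⁻¹ → T = 2π/N = 793.88 s ≈ 794 s.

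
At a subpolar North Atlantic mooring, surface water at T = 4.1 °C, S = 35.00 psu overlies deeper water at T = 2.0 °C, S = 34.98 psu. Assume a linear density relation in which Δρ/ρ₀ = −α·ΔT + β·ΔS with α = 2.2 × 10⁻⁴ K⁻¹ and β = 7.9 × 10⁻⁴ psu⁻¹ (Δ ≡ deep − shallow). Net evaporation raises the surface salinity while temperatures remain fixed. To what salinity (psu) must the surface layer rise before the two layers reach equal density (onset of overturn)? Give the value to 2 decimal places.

Neutral buoyancy requires −α(T_deep − T_surf) + β(S_deep − S_surf′) = 0.
S_surf′ = S_deep − (α/β)·ΔT = 34.98 − (2.2 × 10⁻⁴/7.9 × 10⁻⁴)·(-2.1) = 35.5648 psu.
Increase required: 35.5648 − 35.00 = 0.5648 psu.

35.56 psu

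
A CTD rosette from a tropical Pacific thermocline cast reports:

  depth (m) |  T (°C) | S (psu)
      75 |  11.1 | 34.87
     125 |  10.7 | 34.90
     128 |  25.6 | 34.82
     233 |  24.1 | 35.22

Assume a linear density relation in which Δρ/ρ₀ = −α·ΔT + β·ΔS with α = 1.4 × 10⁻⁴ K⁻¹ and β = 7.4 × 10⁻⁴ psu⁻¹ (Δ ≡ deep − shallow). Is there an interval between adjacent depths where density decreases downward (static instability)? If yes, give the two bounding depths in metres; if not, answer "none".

Evaluate Δρ/ρ₀ = −αΔT + βΔS across each adjacent pair:
  75–125 m: −αΔT+βΔS = −(1.4 × 10⁻⁴)(-0.4)+(7.4 × 10⁻⁴)(+0.03) = 7.8 × 10⁻⁵ → stable
  125–128 m: −αΔT+βΔS = −(1.4 × 10⁻⁴)(+14.9)+(7.4 × 10⁻⁴)(-0.08) = -2.1 × 10⁻³ → UNSTABLE
  128–233 m: −αΔT+βΔS = −(1.4 × 10⁻⁴)(-1.5)+(7.4 × 10⁻⁴)(+0.40) = 5.1 × 10⁻⁴ → stable
The 125–128 m interval has Δρ < 0: lighter water underlies denser water.

125–128 m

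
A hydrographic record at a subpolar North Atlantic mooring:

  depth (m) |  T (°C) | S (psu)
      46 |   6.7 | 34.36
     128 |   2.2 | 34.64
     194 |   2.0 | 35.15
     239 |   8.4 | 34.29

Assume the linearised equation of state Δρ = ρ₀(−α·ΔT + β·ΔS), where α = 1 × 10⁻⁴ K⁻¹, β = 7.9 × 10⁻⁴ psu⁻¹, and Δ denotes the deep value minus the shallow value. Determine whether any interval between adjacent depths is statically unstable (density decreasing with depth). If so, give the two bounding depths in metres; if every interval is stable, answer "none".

194–239 m

Evaluate Δρ/ρ₀ = −αΔT + βΔS across each adjacent pair:
  46–128 m: −αΔT+βΔS = −(1 × 10⁻⁴)(-4.5)+(7.9 × 10⁻⁴)(+0.28) = 6.7 × 10⁻⁴ → stable
  128–194 m: −αΔT+βΔS = −(1 × 10⁻⁴)(-0.2)+(7.9 × 10⁻⁴)(+0.51) = 4.2 × 10⁻⁴ → stable
  194–239 m: −αΔT+βΔS = −(1 × 10⁻⁴)(+6.4)+(7.9 × 10⁻⁴)(-0.86) = -1.3 × 10⁻³ → UNSTABLE
The 194–239 m interval has Δρ < 0: lighter water underlies denser water.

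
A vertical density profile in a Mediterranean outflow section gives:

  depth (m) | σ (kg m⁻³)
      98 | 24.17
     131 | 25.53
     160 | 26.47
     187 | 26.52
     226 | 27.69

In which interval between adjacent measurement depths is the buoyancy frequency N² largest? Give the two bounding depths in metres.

98–131 m

Compute the density gradient over each adjacent pair:
  98–131 m: Δρ/Δz = 1.36/33 = 0.041 kg m⁻⁴
  131–160 m: Δρ/Δz = 0.94/29 = 0.032 kg m⁻⁴
  160–187 m: Δρ/Δz = 0.05/27 = 1.9 × 10⁻³ kg m⁻⁴
  187–226 m: Δρ/Δz = 1.17/39 = 0.030 kg m⁻⁴
The largest gradient is in the 98–131 m interval — the pycnocline.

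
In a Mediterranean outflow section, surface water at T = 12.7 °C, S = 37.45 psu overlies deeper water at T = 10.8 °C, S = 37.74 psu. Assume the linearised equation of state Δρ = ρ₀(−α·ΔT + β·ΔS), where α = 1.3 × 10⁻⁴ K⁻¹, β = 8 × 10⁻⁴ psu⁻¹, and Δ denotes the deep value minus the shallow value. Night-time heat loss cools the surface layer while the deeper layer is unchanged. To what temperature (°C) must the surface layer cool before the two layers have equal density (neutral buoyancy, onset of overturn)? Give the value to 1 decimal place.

Neutral buoyancy requires Δρ = 0, i.e. −α(T_deep − T_surf′) + β(S_deep − S_surf) = 0.
T_surf′ = T_deep − (β/α)·ΔS = 10.8 − (8 × 10⁻⁴/1.3 × 10⁻⁴)·(+0.29) = 9.015 °C.
Cooling required: 12.7 − (9.015) = 3.685 °C.

9.0 °C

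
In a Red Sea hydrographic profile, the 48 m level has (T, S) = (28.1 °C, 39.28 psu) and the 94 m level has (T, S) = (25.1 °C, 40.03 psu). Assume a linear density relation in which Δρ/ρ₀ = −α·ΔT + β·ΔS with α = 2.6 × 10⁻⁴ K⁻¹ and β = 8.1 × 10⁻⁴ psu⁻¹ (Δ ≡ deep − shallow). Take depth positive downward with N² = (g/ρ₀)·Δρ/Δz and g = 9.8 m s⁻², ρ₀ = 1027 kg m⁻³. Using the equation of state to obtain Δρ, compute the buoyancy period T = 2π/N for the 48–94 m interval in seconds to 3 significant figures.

ΔT = -3.0 K, ΔS = +0.75 psu (deep − shallow).
Δρ/ρ₀ = −αΔT + βΔS = 7.80 × 10⁻⁴ + 6.075 × 10⁻⁴ = 1.3875 × 10⁻³, so Δρ ≈ 1.425 kg m⁻³.
N² = (g/ρ₀)·Δρ/Δz = g·(Δρ/ρ₀)/Δz = 9.8 × 1.3875 × 10⁻³ / 46 = 2.9560 × 10⁻⁴ s⁻².
N = √(2.9560 × 10⁻⁴) = 0.017193 rad s⁻¹ → T = 2π/N = 365.45 s ≈ 365 s.

365 s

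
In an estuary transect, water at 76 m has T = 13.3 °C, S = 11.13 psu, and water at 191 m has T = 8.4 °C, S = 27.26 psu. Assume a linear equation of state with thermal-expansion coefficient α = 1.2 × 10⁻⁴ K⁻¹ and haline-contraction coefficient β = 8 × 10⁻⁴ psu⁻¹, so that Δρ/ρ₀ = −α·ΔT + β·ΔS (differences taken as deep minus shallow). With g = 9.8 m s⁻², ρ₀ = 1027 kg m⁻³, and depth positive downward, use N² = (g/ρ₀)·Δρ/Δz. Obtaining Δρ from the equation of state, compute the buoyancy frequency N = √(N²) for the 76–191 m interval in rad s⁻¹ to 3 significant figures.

0.0339 rad s⁻¹

ΔT = -4.9 K, ΔS = +16.13 psu (deep − shallow).
Δρ/ρ₀ = −αΔT + βΔS = 5.88 × 10⁻⁴ + 0.012904 = 0.013492, so Δρ ≈ 13.86 kg m⁻³.
N² = (g/ρ₀)·Δρ/Δz = g·(Δρ/ρ₀)/Δz = 9.8 × 0.013492 / 115 = 1.1498 × 10⁻³ s⁻².
N = √(1.1498 × 10⁻³) = 0.033909 rad s⁻¹ ≈ 0.0339 rad s⁻¹.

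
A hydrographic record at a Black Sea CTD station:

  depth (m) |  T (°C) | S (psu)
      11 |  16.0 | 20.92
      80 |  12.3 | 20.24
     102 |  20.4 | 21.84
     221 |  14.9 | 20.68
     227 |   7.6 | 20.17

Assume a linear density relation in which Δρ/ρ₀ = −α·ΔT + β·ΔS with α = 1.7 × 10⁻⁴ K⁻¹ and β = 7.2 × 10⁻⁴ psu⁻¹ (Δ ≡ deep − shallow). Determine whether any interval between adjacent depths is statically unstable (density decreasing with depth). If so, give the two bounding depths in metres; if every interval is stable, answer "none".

Evaluate Δρ/ρ₀ = −αΔT + βΔS across each adjacent pair:
  11–80 m: −αΔT+βΔS = −(1.7 × 10⁻⁴)(-3.7)+(7.2 × 10⁻⁴)(-0.68) = 1.4 × 10⁻⁴ → stable
  80–102 m: −αΔT+βΔS = −(1.7 × 10⁻⁴)(+8.1)+(7.2 × 10⁻⁴)(+1.60) = -2.2 × 10⁻⁴ → UNSTABLE
  102–221 m: −αΔT+βΔS = −(1.7 × 10⁻⁴)(-5.5)+(7.2 × 10⁻⁴)(-1.16) = 1.0 × 10⁻⁴ → stable
  221–227 m: −αΔT+βΔS = −(1.7 × 10⁻⁴)(-7.3)+(7.2 × 10⁻⁴)(-0.51) = 8.7 × 10⁻⁴ → stable
The 80–102 m interval has Δρ < 0: lighter water underlies denser water.

80–102 m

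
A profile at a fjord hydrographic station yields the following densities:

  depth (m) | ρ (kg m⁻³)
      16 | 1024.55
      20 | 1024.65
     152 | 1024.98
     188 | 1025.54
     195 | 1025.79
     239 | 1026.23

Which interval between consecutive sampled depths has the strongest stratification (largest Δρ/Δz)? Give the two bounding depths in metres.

Compute the density gradient over each adjacent pair:
  16–20 m: Δρ/Δz = 0.10/4 = 0.025 kg m⁻⁴
  20–152 m: Δρ/Δz = 0.33/132 = 2.5 × 10⁻³ kg m⁻⁴
  152–188 m: Δρ/Δz = 0.56/36 = 0.016 kg m⁻⁴
  188–195 m: Δρ/Δz = 0.25/7 = 0.036 kg m⁻⁴
  195–239 m: Δρ/Δz = 0.44/44 = 0.010 kg m⁻⁴
The largest gradient is in the 188–195 m interval — the pycnocline.

188–195 m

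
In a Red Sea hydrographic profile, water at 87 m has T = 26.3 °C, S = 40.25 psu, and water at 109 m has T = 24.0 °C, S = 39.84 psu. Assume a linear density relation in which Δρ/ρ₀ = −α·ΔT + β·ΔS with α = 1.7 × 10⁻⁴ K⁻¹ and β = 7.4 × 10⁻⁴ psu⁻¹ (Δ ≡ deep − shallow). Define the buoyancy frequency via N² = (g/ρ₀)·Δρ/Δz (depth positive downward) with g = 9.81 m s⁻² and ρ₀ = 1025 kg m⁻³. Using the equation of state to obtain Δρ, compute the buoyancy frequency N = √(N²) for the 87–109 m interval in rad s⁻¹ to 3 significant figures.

ΔT = -2.3 K, ΔS = -0.41 psu (deep − shallow).
Δρ/ρ₀ = −αΔT + βΔS = 3.91 × 10⁻⁴ − 3.034 × 10⁻⁴ = 8.76 × 10⁻⁵, so Δρ ≈ 0.08979 kg m⁻³.
N² = (g/ρ₀)·Δρ/Δz = g·(Δρ/ρ₀)/Δz = 9.81 × 8.76 × 10⁻⁵ / 22 = 3.9062 × 10⁻⁵ s⁻².
N = √(3.9062 × 10⁻⁵) = 6.2500 × 10⁻³ rad s⁻¹ ≈ 6.25 × 10⁻³ rad s⁻¹.

6.25 × 10⁻³ rad s⁻¹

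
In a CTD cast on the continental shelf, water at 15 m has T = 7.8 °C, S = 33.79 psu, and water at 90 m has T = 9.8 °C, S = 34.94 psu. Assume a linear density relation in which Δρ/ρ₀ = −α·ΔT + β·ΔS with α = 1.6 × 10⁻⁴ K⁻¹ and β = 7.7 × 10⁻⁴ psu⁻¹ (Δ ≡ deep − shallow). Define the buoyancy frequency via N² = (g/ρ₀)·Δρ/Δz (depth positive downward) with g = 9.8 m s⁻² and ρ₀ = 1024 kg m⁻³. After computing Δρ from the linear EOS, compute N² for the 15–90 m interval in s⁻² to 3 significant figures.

ΔT = +2.0 K, ΔS = +1.15 psu (deep − shallow).
Δρ/ρ₀ = −αΔT + βΔS = -3.20 × 10⁻⁴ + 8.855 × 10⁻⁴ = 5.655 × 10⁻⁴, so Δρ ≈ 0.5791 kg m⁻³.
N² = (g/ρ₀)·Δρ/Δz = g·(Δρ/ρ₀)/Δz = 9.8 × 5.655 × 10⁻⁴ / 75 = 7.3892 × 10⁻⁵ s⁻² ≈ 7.39 × 10⁻⁵ s⁻².

7.39 × 10⁻⁵ s⁻²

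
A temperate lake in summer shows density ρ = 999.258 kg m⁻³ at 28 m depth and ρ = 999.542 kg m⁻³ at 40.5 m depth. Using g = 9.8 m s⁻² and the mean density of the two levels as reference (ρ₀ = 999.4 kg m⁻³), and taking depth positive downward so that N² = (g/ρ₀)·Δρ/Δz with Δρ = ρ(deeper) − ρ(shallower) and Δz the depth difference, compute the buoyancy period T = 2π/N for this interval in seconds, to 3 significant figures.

Δρ = 999.542 − 999.258 = 0.284 kg m⁻³ over Δz = 40.5 − 28 = 12.5 m.
N² = (9.8/999.4) × (0.284/12.5) = 2.2279 × 10⁻⁴ s⁻².
N = √(2.2279 × 10⁻⁴) = 0.014926 rad s⁻¹, so T = 2π/N = 420.96 s ≈ 421 s.
A positive N² confirms static stability across the interval.

421 s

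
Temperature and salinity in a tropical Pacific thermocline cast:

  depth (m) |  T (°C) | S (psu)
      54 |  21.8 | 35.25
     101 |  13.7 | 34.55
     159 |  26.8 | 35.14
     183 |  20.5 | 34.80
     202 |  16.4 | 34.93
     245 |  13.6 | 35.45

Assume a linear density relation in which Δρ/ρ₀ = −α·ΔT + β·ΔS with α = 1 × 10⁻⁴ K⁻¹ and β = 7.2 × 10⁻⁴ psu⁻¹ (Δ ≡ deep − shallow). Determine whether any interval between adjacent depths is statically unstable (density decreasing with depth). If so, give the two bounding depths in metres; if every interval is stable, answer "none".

Evaluate Δρ/ρ₀ = −αΔT + βΔS across each adjacent pair:
  54–101 m: −αΔT+βΔS = −(1 × 10⁻⁴)(-8.1)+(7.2 × 10⁻⁴)(-0.70) = 3.1 × 10⁻⁴ → stable
  101–159 m: −αΔT+βΔS = −(1 × 10⁻⁴)(+13.1)+(7.2 × 10⁻⁴)(+0.59) = -8.9 × 10⁻⁴ → UNSTABLE
  159–183 m: −αΔT+βΔS = −(1 × 10⁻⁴)(-6.3)+(7.2 × 10⁻⁴)(-0.34) = 3.9 × 10⁻⁴ → stable
  183–202 m: −αΔT+βΔS = −(1 × 10⁻⁴)(-4.1)+(7.2 × 10⁻⁴)(+0.13) = 5.0 × 10⁻⁴ → stable
  202–245 m: −αΔT+βΔS = −(1 × 10⁻⁴)(-2.8)+(7.2 × 10⁻⁴)(+0.52) = 6.5 × 10⁻⁴ → stable
The 101–159 m interval has Δρ < 0: lighter water underlies denser water.

101–159 m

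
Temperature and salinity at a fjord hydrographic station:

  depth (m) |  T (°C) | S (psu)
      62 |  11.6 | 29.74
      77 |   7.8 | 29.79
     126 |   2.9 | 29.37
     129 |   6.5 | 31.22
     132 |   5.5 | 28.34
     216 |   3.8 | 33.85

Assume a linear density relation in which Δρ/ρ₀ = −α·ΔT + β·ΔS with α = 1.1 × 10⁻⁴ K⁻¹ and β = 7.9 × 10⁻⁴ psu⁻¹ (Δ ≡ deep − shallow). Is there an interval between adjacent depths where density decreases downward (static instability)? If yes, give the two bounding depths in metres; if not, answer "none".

129–132 m

Evaluate Δρ/ρ₀ = −αΔT + βΔS across each adjacent pair:
  62–77 m: −αΔT+βΔS = −(1.1 × 10⁻⁴)(-3.8)+(7.9 × 10⁻⁴)(+0.05) = 4.6 × 10⁻⁴ → stable
  77–126 m: −αΔT+βΔS = −(1.1 × 10⁻⁴)(-4.9)+(7.9 × 10⁻⁴)(-0.42) = 2.1 × 10⁻⁴ → stable
  126–129 m: −αΔT+βΔS = −(1.1 × 10⁻⁴)(+3.6)+(7.9 × 10⁻⁴)(+1.85) = 1.1 × 10⁻³ → stable
  129–132 m: −αΔT+βΔS = −(1.1 × 10⁻⁴)(-1.0)+(7.9 × 10⁻⁴)(-2.88) = -2.2 × 10⁻³ → UNSTABLE
  132–216 m: −αΔT+βΔS = −(1.1 × 10⁻⁴)(-1.7)+(7.9 × 10⁻⁴)(+5.51) = 4.5 × 10⁻³ → stable
The 129–132 m interval has Δρ < 0: lighter water underlies denser water.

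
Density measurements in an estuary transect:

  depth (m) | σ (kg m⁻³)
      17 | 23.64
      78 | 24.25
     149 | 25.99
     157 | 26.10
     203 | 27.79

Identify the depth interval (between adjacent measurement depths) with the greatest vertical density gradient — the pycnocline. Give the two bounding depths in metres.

Compute the density gradient over each adjacent pair:
  17–78 m: Δρ/Δz = 0.61/61 = 0.010 kg m⁻⁴
  78–149 m: Δρ/Δz = 1.74/71 = 0.025 kg m⁻⁴
  149–157 m: Δρ/Δz = 0.11/8 = 0.014 kg m⁻⁴
  157–203 m: Δρ/Δz = 1.69/46 = 0.037 kg m⁻⁴
The largest gradient is in the 157–203 m interval — the pycnocline.

157–203 m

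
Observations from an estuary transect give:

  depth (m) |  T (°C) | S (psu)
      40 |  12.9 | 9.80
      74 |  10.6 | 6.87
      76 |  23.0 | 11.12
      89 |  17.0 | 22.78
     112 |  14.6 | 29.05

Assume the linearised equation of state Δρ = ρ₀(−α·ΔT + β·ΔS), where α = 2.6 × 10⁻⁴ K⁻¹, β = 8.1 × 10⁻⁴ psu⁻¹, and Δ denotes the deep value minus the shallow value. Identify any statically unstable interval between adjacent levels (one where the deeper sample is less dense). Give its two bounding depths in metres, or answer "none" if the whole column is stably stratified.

40–74 m

Evaluate Δρ/ρ₀ = −αΔT + βΔS across each adjacent pair:
  40–74 m: −αΔT+βΔS = −(2.6 × 10⁻⁴)(-2.3)+(8.1 × 10⁻⁴)(-2.93) = -1.8 × 10⁻³ → UNSTABLE
  74–76 m: −αΔT+βΔS = −(2.6 × 10⁻⁴)(+12.4)+(8.1 × 10⁻⁴)(+4.25) = 2.2 × 10⁻⁴ → stable
  76–89 m: −αΔT+βΔS = −(2.6 × 10⁻⁴)(-6.0)+(8.1 × 10⁻⁴)(+11.66) = 0.011 → stable
  89–112 m: −αΔT+βΔS = −(2.6 × 10⁻⁴)(-2.4)+(8.1 × 10⁻⁴)(+6.27) = 5.7 × 10⁻³ → stable
The 40–74 m interval has Δρ < 0: lighter water underlies denser water.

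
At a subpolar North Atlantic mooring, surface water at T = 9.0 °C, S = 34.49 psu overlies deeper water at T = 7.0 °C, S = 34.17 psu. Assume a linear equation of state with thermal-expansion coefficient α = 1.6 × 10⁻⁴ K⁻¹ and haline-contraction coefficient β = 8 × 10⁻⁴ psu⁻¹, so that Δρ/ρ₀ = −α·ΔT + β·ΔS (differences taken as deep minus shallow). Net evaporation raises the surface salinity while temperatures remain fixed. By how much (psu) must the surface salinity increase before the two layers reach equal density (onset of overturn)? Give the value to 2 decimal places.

0.08 psu

Neutral buoyancy requires −α(T_deep − T_surf) + β(S_deep − S_surf′) = 0.
S_surf′ = S_deep − (α/β)·ΔT = 34.17 − (1.6 × 10⁻⁴/8 × 10⁻⁴)·(-2.0) = 34.5700 psu.
Increase required: 34.5700 − 34.49 = 0.0800 psu.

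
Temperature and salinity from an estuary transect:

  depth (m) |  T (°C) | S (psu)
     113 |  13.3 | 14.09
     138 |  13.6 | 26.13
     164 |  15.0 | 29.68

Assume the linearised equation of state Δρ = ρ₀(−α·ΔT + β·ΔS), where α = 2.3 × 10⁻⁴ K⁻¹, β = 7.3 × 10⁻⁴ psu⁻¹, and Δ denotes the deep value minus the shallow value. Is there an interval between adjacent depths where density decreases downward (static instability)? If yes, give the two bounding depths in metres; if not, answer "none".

none

Evaluate Δρ/ρ₀ = −αΔT + βΔS across each adjacent pair:
  113–138 m: −αΔT+βΔS = −(2.3 × 10⁻⁴)(+0.3)+(7.3 × 10⁻⁴)(+12.04) = 8.7 × 10⁻³ → stable
  138–164 m: −αΔT+βΔS = −(2.3 × 10⁻⁴)(+1.4)+(7.3 × 10⁻⁴)(+3.55) = 2.3 × 10⁻³ → stable
Every interval has Δρ > 0: the column is stably stratified throughout.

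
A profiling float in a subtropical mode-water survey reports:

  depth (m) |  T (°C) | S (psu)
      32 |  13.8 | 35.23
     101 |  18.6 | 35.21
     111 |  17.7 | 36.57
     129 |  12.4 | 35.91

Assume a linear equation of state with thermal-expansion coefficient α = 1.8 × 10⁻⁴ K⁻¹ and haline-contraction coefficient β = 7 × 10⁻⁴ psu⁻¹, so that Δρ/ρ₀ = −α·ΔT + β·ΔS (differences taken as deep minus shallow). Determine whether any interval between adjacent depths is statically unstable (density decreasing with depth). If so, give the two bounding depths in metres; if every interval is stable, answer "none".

32–101 m

Evaluate Δρ/ρ₀ = −αΔT + βΔS across each adjacent pair:
  32–101 m: −αΔT+βΔS = −(1.8 × 10⁻⁴)(+4.8)+(7 × 10⁻⁴)(-0.02) = -8.8 × 10⁻⁴ → UNSTABLE
  101–111 m: −αΔT+βΔS = −(1.8 × 10⁻⁴)(-0.9)+(7 × 10⁻⁴)(+1.36) = 1.1 × 10⁻³ → stable
  111–129 m: −αΔT+βΔS = −(1.8 × 10⁻⁴)(-5.3)+(7 × 10⁻⁴)(-0.66) = 4.9 × 10⁻⁴ → stable
The 32–101 m interval has Δρ < 0: lighter water underlies denser water.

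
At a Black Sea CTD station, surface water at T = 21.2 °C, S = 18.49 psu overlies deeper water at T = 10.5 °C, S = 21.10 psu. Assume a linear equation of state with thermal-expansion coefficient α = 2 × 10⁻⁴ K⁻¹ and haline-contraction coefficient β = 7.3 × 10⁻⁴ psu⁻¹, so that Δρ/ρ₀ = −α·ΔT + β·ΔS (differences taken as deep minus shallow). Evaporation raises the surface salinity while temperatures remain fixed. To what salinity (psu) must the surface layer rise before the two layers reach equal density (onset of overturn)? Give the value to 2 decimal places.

24.03 psu

Neutral buoyancy requires −α(T_deep − T_surf) + β(S_deep − S_surf′) = 0.
S_surf′ = S_deep − (α/β)·ΔT = 21.10 − (2 × 10⁻⁴/7.3 × 10⁻⁴)·(-10.7) = 24.0315 psu.
Increase required: 24.0315 − 18.49 = 5.5415 psu.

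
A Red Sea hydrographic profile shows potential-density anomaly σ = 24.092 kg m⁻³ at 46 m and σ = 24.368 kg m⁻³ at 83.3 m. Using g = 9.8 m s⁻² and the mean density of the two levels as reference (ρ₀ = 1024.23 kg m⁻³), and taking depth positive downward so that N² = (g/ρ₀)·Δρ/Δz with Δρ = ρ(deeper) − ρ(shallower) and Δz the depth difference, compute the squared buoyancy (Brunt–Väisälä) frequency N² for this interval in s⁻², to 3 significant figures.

7.08 × 10⁻⁵ s⁻²

Δρ = 1024.368 − 1024.092 = 0.276 kg m⁻³ over Δz = 83.3 − 46 = 37.3 m.
N² = (9.8/1024.23) × (0.276/37.3) = 7.0799 × 10⁻⁵ s⁻² ≈ 7.08 × 10⁻⁵ s⁻².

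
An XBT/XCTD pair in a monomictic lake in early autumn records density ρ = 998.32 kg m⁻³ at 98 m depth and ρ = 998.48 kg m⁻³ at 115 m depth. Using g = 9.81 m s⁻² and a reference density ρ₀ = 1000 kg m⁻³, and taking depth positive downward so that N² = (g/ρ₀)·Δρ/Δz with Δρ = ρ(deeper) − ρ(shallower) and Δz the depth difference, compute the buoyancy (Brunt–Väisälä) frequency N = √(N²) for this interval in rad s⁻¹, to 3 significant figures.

Δρ = 998.48 − 998.32 = 0.16 kg m⁻³ over Δz = 115 − 98 = 17 m.
N² = (9.81/1000) × (0.16/17) = 9.2329 × 10⁻⁵ s⁻².
N = √(9.2329 × 10⁻⁵) = 9.6088 × 10⁻³ rad s⁻¹ ≈ 9.61 × 10⁻³ rad s⁻¹.

9.61 × 10⁻³ rad s⁻¹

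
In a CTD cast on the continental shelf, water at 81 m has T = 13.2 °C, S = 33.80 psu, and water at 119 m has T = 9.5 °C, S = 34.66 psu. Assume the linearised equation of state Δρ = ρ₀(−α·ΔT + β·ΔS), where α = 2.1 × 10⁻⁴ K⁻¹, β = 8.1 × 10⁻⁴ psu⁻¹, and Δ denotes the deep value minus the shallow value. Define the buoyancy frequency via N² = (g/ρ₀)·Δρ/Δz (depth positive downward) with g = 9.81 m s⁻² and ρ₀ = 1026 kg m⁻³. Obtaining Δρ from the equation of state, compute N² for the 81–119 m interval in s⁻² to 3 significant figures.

ΔT = -3.7 K, ΔS = +0.86 psu (deep − shallow).
Δρ/ρ₀ = −αΔT + βΔS = 7.77 × 10⁻⁴ + 6.966 × 10⁻⁴ = 1.4736 × 10⁻³, so Δρ ≈ 1.512 kg m⁻³.
N² = (g/ρ₀)·Δρ/Δz = g·(Δρ/ρ₀)/Δz = 9.81 × 1.4736 × 10⁻³ / 38 = 3.8042 × 10⁻⁴ s⁻² ≈ 3.80 × 10⁻⁴ s⁻².

3.80 × 10⁻⁴ s⁻²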